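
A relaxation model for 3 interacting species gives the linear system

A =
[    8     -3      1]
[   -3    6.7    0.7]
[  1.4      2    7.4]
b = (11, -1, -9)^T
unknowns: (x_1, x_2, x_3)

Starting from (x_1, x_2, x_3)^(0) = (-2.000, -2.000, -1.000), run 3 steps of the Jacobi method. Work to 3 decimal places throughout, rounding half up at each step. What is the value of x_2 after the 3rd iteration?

Iteration 1:
  x_1 = (11 - (-3)·-2.000 - (1)·-1.000) / (8) = 0.750
  x_2 = (-1 - (-3)·-2.000 - (0.7)·-1.000) / (6.7) = -0.940
  x_3 = (-9 - (1.4)·-2.000 - (2)·-2.000) / (7.4) = -0.297
Iteration 2:
  x_1 = (11 - (-3)·-0.940 - (1)·-0.297) / (8) = 1.060
  x_2 = (-1 - (-3)·0.750 - (0.7)·-0.297) / (6.7) = 0.218
  x_3 = (-9 - (1.4)·0.750 - (2)·-0.940) / (7.4) = -1.104
Iteration 3:
  x_1 = (11 - (-3)·0.218 - (1)·-1.104) / (8) = 1.595
  x_2 = (-1 - (-3)·1.060 - (0.7)·-1.104) / (6.7) = 0.441
  x_3 = (-9 - (1.4)·1.060 - (2)·0.218) / (7.4) = -1.476

0.441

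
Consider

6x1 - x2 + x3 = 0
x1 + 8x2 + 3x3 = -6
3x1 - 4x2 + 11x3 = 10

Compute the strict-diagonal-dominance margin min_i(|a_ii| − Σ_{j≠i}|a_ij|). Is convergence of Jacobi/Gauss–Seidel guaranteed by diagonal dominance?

4

row 1: |6| − (1+1) = 4
row 2: |8| − (1+3) = 4
row 3: |11| − (3+4) = 4
minimum over rows = 4 → strictly diagonally dominant (convergence guaranteed)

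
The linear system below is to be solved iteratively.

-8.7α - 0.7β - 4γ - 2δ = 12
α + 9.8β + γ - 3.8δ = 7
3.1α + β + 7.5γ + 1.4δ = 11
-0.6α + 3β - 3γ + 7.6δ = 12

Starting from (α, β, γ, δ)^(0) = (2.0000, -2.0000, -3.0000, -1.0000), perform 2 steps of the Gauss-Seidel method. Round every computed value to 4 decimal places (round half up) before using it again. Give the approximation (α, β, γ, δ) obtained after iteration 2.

(-2.5211, 1.5771, 1.9375, 1.5222)

Iteration 1:
  α = (12 - (-0.7)·-2.0000 - (-4)·-3.0000 - (-2)·-1.0000) / (-8.7) = 0.3908
  β = (7 - (1)·0.3908 - (1)·-3.0000 - (-3.8)·-1.0000) / (9.8) = 0.5928
  γ = (11 - (3.1)·0.3908 - (1)·0.5928 - (1.4)·-1.0000) / (7.5) = 1.4128
  δ = (12 - (-0.6)·0.3908 - (3)·0.5928 - (-3)·1.4128) / (7.6) = 1.9335
Iteration 2:
  α = (12 - (-0.7)·0.5928 - (-4)·1.4128 - (-2)·1.9335) / (-8.7) = -2.5211
  β = (7 - (1)·-2.5211 - (1)·1.4128 - (-3.8)·1.9335) / (9.8) = 1.5771
  γ = (11 - (3.1)·-2.5211 - (1)·1.5771 - (1.4)·1.9335) / (7.5) = 1.9375
  δ = (12 - (-0.6)·-2.5211 - (3)·1.5771 - (-3)·1.9375) / (7.6) = 1.5222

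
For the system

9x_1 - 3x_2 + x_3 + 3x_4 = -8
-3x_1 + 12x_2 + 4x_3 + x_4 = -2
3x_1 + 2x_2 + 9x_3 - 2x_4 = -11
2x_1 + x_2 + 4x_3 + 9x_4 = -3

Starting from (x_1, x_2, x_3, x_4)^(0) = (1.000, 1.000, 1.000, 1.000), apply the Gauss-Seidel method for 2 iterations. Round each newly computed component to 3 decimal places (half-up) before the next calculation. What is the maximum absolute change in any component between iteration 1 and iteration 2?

Iteration 1:
  x_1 = (-8 - (-3)·1.000 - (1)·1.000 - (3)·1.000) / (9) = -1.000
  x_2 = (-2 - (-3)·-1.000 - (4)·1.000 - (1)·1.000) / (12) = -0.833
  x_3 = (-11 - (3)·-1.000 - (2)·-0.833 - (-2)·1.000) / (9) = -0.482
  x_4 = (-3 - (2)·-1.000 - (1)·-0.833 - (4)·-0.482) / (9) = 0.196
Iteration 2:
  x_1 = (-8 - (-3)·-0.833 - (1)·-0.482 - (3)·0.196) / (9) = -1.178
  x_2 = (-2 - (-3)·-1.178 - (4)·-0.482 - (1)·0.196) / (12) = -0.317
  x_3 = (-11 - (3)·-1.178 - (2)·-0.317 - (-2)·0.196) / (9) = -0.716
  x_4 = (-3 - (2)·-1.178 - (1)·-0.317 - (4)·-0.716) / (9) = 0.282
Change: (-0.178, 0.516, -0.234, 0.086) → max |·| = 0.516

0.516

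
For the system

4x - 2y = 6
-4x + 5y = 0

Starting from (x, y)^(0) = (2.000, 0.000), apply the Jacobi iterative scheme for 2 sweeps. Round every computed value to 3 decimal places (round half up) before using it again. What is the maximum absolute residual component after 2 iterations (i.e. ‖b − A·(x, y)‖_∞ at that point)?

3.200

Iteration 1:
  x = (6 - (-2)·0.000) / (4) = 1.500
  y = (0 - (-4)·2.000) / (5) = 1.600
Iteration 2:
  x = (6 - (-2)·1.600) / (4) = 2.300
  y = (0 - (-4)·1.500) / (5) = 1.200
Residual b − A·x = (-0.800, 3.200); ∞-norm = 3.200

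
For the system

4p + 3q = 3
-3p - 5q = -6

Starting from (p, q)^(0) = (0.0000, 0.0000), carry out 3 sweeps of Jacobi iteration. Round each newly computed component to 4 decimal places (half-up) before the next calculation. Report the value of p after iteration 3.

Iteration 1:
  p = (3 - (3)·0.0000) / (4) = 0.7500
  q = (-6 - (-3)·0.0000) / (-5) = 1.2000
Iteration 2:
  p = (3 - (3)·1.2000) / (4) = -0.1500
  q = (-6 - (-3)·0.7500) / (-5) = 0.7500
Iteration 3:
  p = (3 - (3)·0.7500) / (4) = 0.1875
  q = (-6 - (-3)·-0.1500) / (-5) = 1.2900

0.1875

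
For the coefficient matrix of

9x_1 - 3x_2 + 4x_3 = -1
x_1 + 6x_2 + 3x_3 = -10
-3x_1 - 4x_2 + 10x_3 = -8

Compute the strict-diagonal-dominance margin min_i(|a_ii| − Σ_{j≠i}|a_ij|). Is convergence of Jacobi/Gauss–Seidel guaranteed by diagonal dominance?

row 1: |9| − (3+4) = 2
row 2: |6| − (1+3) = 2
row 3: |10| − (3+4) = 3
minimum over rows = 2 → strictly diagonally dominant (convergence guaranteed)

2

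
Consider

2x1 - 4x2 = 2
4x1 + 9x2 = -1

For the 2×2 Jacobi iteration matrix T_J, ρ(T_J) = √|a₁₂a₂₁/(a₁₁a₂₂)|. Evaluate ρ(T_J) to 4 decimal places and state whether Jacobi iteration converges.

0.9428

a₁₂a₂₁/(a₁₁a₂₂) = (-4)·(4) / ((2)·(9)) = -0.888889
ρ = √|-0.888889| = √0.888889 = 0.9428
ρ < 1, so Jacobi converges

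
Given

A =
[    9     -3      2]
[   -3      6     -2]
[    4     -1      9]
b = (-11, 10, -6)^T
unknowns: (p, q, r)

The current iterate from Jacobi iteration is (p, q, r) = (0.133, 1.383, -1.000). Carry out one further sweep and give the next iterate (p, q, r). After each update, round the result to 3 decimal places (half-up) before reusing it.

(-0.539, 1.400, -0.572)

One sweep:
  p = (-11 - (-3)·1.383 - (2)·-1.000) / (9) = -0.539
  q = (10 - (-3)·0.133 - (-2)·-1.000) / (6) = 1.400
  r = (-6 - (4)·0.133 - (-1)·1.383) / (9) = -0.572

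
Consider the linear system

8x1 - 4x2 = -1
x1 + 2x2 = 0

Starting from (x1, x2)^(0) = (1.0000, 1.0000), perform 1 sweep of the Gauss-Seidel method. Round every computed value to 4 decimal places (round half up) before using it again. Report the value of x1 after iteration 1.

0.3750

Iteration 1:
  x1 = (-1 - (-4)·1.0000) / (8) = 0.3750
  x2 = (0 - (1)·0.3750) / (2) = -0.1875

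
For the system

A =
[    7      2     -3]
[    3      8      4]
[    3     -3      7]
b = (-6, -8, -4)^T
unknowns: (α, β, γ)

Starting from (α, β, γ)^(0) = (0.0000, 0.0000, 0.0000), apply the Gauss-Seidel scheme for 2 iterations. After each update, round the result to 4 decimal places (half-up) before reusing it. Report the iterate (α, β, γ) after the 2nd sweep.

Iteration 1:
  α = (-6 - (2)·0.0000 - (-3)·0.0000) / (7) = -0.8571
  β = (-8 - (3)·-0.8571 - (4)·0.0000) / (8) = -0.6786
  γ = (-4 - (3)·-0.8571 - (-3)·-0.6786) / (7) = -0.4949
Iteration 2:
  α = (-6 - (2)·-0.6786 - (-3)·-0.4949) / (7) = -0.8754
  β = (-8 - (3)·-0.8754 - (4)·-0.4949) / (8) = -0.4243
  γ = (-4 - (3)·-0.8754 - (-3)·-0.4243) / (7) = -0.3781

(-0.8754, -0.4243, -0.3781)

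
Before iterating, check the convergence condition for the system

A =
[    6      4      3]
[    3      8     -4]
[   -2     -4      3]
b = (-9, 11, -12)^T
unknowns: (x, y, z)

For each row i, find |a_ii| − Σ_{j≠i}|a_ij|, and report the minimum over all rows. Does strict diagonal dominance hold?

row 1: |6| − (4+3) = -1
row 2: |8| − (3+4) = 1
row 3: |3| − (2+4) = -3
minimum over rows = -3 → not strictly diagonally dominant

-3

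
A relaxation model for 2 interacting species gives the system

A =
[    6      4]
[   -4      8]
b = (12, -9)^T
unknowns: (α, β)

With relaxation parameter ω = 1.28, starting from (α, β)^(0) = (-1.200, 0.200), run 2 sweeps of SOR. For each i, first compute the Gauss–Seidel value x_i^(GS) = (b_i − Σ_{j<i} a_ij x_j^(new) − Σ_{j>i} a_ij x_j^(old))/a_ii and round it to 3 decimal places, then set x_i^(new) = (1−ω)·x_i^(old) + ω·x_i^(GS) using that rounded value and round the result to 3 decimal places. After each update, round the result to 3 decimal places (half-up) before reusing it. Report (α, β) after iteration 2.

Iteration 1:
  α: GS value = (12 - (4)·0.200) / (6) = 1.867;  α ← (1−ω)·-1.200 + ω·1.867 = 2.726
  β: GS value = (-9 - (-4)·2.726) / (8) = 0.238;  β ← (1−ω)·0.200 + ω·0.238 = 0.249
Iteration 2:
  α: GS value = (12 - (4)·0.249) / (6) = 1.834;  α ← (1−ω)·2.726 + ω·1.834 = 1.584
  β: GS value = (-9 - (-4)·1.584) / (8) = -0.333;  β ← (1−ω)·0.249 + ω·-0.333 = -0.496

(1.584, -0.496)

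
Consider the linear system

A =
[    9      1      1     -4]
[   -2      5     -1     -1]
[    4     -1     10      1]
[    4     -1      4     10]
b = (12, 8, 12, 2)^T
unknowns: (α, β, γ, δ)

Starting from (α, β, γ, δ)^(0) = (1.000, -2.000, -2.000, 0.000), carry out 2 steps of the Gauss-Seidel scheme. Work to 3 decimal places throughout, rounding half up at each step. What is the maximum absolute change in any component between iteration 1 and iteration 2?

Iteration 1:
  α = (12 - (1)·-2.000 - (1)·-2.000 - (-4)·0.000) / (9) = 1.778
  β = (8 - (-2)·1.778 - (-1)·-2.000 - (-1)·0.000) / (5) = 1.911
  γ = (12 - (4)·1.778 - (-1)·1.911 - (1)·0.000) / (10) = 0.680
  δ = (2 - (4)·1.778 - (-1)·1.911 - (4)·0.680) / (10) = -0.592
Iteration 2:
  α = (12 - (1)·1.911 - (1)·0.680 - (-4)·-0.592) / (9) = 0.782
  β = (8 - (-2)·0.782 - (-1)·0.680 - (-1)·-0.592) / (5) = 1.930
  γ = (12 - (4)·0.782 - (-1)·1.930 - (1)·-0.592) / (10) = 1.139
  δ = (2 - (4)·0.782 - (-1)·1.930 - (4)·1.139) / (10) = -0.375
Change: (-0.996, 0.019, 0.459, 0.217) → max |·| = 0.996

0.996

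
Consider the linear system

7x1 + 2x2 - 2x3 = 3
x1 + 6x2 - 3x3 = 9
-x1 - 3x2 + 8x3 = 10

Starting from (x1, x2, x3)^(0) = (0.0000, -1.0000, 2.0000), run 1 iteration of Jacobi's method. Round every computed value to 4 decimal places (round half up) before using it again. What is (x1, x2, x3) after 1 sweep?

(1.2857, 2.5000, 0.8750)

Iteration 1:
  x1 = (3 - (2)·-1.0000 - (-2)·2.0000) / (7) = 1.2857
  x2 = (9 - (1)·0.0000 - (-3)·2.0000) / (6) = 2.5000
  x3 = (10 - (-1)·0.0000 - (-3)·-1.0000) / (8) = 0.8750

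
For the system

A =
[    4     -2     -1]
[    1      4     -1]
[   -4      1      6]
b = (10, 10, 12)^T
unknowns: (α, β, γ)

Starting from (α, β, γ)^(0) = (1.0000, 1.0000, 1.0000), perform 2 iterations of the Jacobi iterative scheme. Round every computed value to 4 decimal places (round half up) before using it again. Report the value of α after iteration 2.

4.3750

Iteration 1:
  α = (10 - (-2)·1.0000 - (-1)·1.0000) / (4) = 3.2500
  β = (10 - (1)·1.0000 - (-1)·1.0000) / (4) = 2.5000
  γ = (12 - (-4)·1.0000 - (1)·1.0000) / (6) = 2.5000
Iteration 2:
  α = (10 - (-2)·2.5000 - (-1)·2.5000) / (4) = 4.3750
  β = (10 - (1)·3.2500 - (-1)·2.5000) / (4) = 2.3125
  γ = (12 - (-4)·3.2500 - (1)·2.5000) / (6) = 3.7500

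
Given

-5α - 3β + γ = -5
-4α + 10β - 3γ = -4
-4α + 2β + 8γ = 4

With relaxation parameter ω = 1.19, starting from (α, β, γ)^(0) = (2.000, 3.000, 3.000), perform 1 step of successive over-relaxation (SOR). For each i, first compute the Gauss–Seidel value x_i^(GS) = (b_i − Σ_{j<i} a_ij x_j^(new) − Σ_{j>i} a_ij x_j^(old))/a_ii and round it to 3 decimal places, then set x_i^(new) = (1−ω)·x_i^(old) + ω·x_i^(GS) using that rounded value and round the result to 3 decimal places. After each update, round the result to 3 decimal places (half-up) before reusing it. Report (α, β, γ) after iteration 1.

Iteration 1:
  α: GS value = (-5 - (-3)·3.000 - (1)·3.000) / (-5) = -0.200;  α ← (1−ω)·2.000 + ω·-0.200 = -0.618
  β: GS value = (-4 - (-4)·-0.618 - (-3)·3.000) / (10) = 0.253;  β ← (1−ω)·3.000 + ω·0.253 = -0.269
  γ: GS value = (4 - (-4)·-0.618 - (2)·-0.269) / (8) = 0.258;  γ ← (1−ω)·3.000 + ω·0.258 = -0.263

(-0.618, -0.269, -0.263)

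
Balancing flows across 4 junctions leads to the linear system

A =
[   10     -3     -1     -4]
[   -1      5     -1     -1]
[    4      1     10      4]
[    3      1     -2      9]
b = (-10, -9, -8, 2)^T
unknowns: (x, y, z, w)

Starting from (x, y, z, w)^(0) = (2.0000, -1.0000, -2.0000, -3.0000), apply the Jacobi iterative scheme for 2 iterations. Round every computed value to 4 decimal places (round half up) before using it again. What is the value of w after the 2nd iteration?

1.3222

Iteration 1:
  x = (-10 - (-3)·-1.0000 - (-1)·-2.0000 - (-4)·-3.0000) / (10) = -2.7000
  y = (-9 - (-1)·2.0000 - (-1)·-2.0000 - (-1)·-3.0000) / (5) = -2.4000
  z = (-8 - (4)·2.0000 - (1)·-1.0000 - (4)·-3.0000) / (10) = -0.3000
  w = (2 - (3)·2.0000 - (1)·-1.0000 - (-2)·-2.0000) / (9) = -0.7778
Iteration 2:
  x = (-10 - (-3)·-2.4000 - (-1)·-0.3000 - (-4)·-0.7778) / (10) = -2.0611
  y = (-9 - (-1)·-2.7000 - (-1)·-0.3000 - (-1)·-0.7778) / (5) = -2.5556
  z = (-8 - (4)·-2.7000 - (1)·-2.4000 - (4)·-0.7778) / (10) = 0.8311
  w = (2 - (3)·-2.7000 - (1)·-2.4000 - (-2)·-0.3000) / (9) = 1.3222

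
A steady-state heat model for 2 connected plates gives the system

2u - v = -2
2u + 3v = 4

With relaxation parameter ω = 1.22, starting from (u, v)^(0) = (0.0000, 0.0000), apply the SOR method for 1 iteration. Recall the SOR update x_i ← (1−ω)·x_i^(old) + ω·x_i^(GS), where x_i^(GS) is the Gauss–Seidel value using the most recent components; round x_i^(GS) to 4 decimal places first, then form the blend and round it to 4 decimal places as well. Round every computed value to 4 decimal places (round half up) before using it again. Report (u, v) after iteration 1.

(-1.2200, 2.6190)

Iteration 1:
  u: GS value = (-2 - (-1)·0.0000) / (2) = -1.0000;  u ← (1−ω)·0.0000 + ω·-1.0000 = -1.2200
  v: GS value = (4 - (2)·-1.2200) / (3) = 2.1467;  v ← (1−ω)·0.0000 + ω·2.1467 = 2.6190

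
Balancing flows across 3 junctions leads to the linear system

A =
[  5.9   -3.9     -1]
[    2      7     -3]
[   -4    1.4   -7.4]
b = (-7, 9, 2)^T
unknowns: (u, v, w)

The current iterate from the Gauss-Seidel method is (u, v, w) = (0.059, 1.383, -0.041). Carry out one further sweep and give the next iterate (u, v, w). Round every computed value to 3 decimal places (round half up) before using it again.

One sweep:
  u = (-7 - (-3.9)·1.383 - (-1)·-0.041) / (5.9) = -0.279
  v = (9 - (2)·-0.279 - (-3)·-0.041) / (7) = 1.348
  w = (2 - (-4)·-0.279 - (1.4)·1.348) / (-7.4) = 0.136

(-0.279, 1.348, 0.136)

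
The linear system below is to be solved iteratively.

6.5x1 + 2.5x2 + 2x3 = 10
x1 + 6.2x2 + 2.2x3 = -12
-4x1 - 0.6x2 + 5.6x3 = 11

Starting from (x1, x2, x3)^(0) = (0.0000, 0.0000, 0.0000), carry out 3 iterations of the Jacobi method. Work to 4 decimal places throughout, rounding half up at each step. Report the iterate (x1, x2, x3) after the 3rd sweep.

(1.7677, -3.2196, 2.8546)

Iteration 1:
  x1 = (10 - (2.5)·0.0000 - (2)·0.0000) / (6.5) = 1.5385
  x2 = (-12 - (1)·0.0000 - (2.2)·0.0000) / (6.2) = -1.9355
  x3 = (11 - (-4)·0.0000 - (-0.6)·0.0000) / (5.6) = 1.9643
Iteration 2:
  x1 = (10 - (2.5)·-1.9355 - (2)·1.9643) / (6.5) = 1.6785
  x2 = (-12 - (1)·1.5385 - (2.2)·1.9643) / (6.2) = -2.8806
  x3 = (11 - (-4)·1.5385 - (-0.6)·-1.9355) / (5.6) = 2.8558
Iteration 3:
  x1 = (10 - (2.5)·-2.8806 - (2)·2.8558) / (6.5) = 1.7677
  x2 = (-12 - (1)·1.6785 - (2.2)·2.8558) / (6.2) = -3.2196
  x3 = (11 - (-4)·1.6785 - (-0.6)·-2.8806) / (5.6) = 2.8546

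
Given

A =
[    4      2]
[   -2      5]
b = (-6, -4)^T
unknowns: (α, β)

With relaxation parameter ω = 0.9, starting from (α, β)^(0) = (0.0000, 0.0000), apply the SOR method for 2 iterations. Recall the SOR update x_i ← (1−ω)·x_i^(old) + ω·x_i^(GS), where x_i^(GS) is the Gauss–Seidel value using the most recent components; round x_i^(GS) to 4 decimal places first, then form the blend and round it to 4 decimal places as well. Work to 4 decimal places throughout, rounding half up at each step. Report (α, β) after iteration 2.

(-0.9423, -1.1798)

Iteration 1:
  α: GS value = (-6 - (2)·0.0000) / (4) = -1.5000;  α ← (1−ω)·0.0000 + ω·-1.5000 = -1.3500
  β: GS value = (-4 - (-2)·-1.3500) / (5) = -1.3400;  β ← (1−ω)·0.0000 + ω·-1.3400 = -1.2060
Iteration 2:
  α: GS value = (-6 - (2)·-1.2060) / (4) = -0.8970;  α ← (1−ω)·-1.3500 + ω·-0.8970 = -0.9423
  β: GS value = (-4 - (-2)·-0.9423) / (5) = -1.1769;  β ← (1−ω)·-1.2060 + ω·-1.1769 = -1.1798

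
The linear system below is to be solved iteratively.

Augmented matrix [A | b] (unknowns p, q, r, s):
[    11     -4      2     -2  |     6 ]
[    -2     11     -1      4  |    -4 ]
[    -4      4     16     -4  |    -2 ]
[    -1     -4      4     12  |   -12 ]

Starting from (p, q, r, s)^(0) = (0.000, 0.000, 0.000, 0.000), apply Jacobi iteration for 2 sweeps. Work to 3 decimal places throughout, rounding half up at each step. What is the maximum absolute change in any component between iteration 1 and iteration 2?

0.452

Iteration 1:
  p = (6 - (-4)·0.000 - (2)·0.000 - (-2)·0.000) / (11) = 0.545
  q = (-4 - (-2)·0.000 - (-1)·0.000 - (4)·0.000) / (11) = -0.364
  r = (-2 - (-4)·0.000 - (4)·0.000 - (-4)·0.000) / (16) = -0.125
  s = (-12 - (-1)·0.000 - (-4)·0.000 - (4)·0.000) / (12) = -1.000
Iteration 2:
  p = (6 - (-4)·-0.364 - (2)·-0.125 - (-2)·-1.000) / (11) = 0.254
  q = (-4 - (-2)·0.545 - (-1)·-0.125 - (4)·-1.000) / (11) = 0.088
  r = (-2 - (-4)·0.545 - (4)·-0.364 - (-4)·-1.000) / (16) = -0.148
  s = (-12 - (-1)·0.545 - (-4)·-0.364 - (4)·-0.125) / (12) = -1.034
Change: (-0.291, 0.452, -0.023, -0.034) → max |·| = 0.452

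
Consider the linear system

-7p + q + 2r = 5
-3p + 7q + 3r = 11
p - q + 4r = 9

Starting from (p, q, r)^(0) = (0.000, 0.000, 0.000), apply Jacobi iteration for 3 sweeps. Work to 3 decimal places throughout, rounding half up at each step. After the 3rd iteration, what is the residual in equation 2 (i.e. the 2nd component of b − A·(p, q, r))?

1.548

Iteration 1:
  p = (5 - (1)·0.000 - (2)·0.000) / (-7) = -0.714
  q = (11 - (-3)·0.000 - (3)·0.000) / (7) = 1.571
  r = (9 - (1)·0.000 - (-1)·0.000) / (4) = 2.250
Iteration 2:
  p = (5 - (1)·1.571 - (2)·2.250) / (-7) = 0.153
  q = (11 - (-3)·-0.714 - (3)·2.250) / (7) = 0.301
  r = (9 - (1)·-0.714 - (-1)·1.571) / (4) = 2.821
Iteration 3:
  p = (5 - (1)·0.301 - (2)·2.821) / (-7) = 0.135
  q = (11 - (-3)·0.153 - (3)·2.821) / (7) = 0.428
  r = (9 - (1)·0.153 - (-1)·0.301) / (4) = 2.287
Residual b − A·x = (0.943, 1.548, 0.145)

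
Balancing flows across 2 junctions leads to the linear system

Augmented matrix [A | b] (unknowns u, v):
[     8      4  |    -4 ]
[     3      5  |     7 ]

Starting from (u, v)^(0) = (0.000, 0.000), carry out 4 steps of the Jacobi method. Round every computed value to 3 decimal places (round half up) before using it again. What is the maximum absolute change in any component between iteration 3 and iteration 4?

0.210

Iteration 1:
  u = (-4 - (4)·0.000) / (8) = -0.500
  v = (7 - (3)·0.000) / (5) = 1.400
Iteration 2:
  u = (-4 - (4)·1.400) / (8) = -1.200
  v = (7 - (3)·-0.500) / (5) = 1.700
Iteration 3:
  u = (-4 - (4)·1.700) / (8) = -1.350
  v = (7 - (3)·-1.200) / (5) = 2.120
Iteration 4:
  u = (-4 - (4)·2.120) / (8) = -1.560
  v = (7 - (3)·-1.350) / (5) = 2.210
Change: (-0.210, 0.090) → max |·| = 0.210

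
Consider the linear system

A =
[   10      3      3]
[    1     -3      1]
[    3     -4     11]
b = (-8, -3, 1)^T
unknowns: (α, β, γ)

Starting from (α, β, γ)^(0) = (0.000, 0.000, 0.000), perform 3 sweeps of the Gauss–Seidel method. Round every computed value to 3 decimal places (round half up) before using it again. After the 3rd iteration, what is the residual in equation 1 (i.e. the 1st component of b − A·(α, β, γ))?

-0.141

Iteration 1:
  α = (-8 - (3)·0.000 - (3)·0.000) / (10) = -0.800
  β = (-3 - (1)·-0.800 - (1)·0.000) / (-3) = 0.733
  γ = (1 - (3)·-0.800 - (-4)·0.733) / (11) = 0.576
Iteration 2:
  α = (-8 - (3)·0.733 - (3)·0.576) / (10) = -1.193
  β = (-3 - (1)·-1.193 - (1)·0.576) / (-3) = 0.794
  γ = (1 - (3)·-1.193 - (-4)·0.794) / (11) = 0.705
Iteration 3:
  α = (-8 - (3)·0.794 - (3)·0.705) / (10) = -1.250
  β = (-3 - (1)·-1.250 - (1)·0.705) / (-3) = 0.818
  γ = (1 - (3)·-1.250 - (-4)·0.818) / (11) = 0.729
Residual b − A·x = (-0.141, -0.025, 0.003)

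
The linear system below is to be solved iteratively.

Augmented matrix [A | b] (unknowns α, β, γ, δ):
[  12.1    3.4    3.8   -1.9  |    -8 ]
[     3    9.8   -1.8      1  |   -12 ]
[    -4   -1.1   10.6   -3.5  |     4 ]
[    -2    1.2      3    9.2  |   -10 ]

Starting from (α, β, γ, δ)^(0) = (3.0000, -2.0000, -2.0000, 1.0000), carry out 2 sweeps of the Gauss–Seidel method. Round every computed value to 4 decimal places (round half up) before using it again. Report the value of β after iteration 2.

-0.8296

Iteration 1:
  α = (-8 - (3.4)·-2.0000 - (3.8)·-2.0000 - (-1.9)·1.0000) / (12.1) = 0.6860
  β = (-12 - (3)·0.6860 - (-1.8)·-2.0000 - (1)·1.0000) / (9.8) = -1.9039
  γ = (4 - (-4)·0.6860 - (-1.1)·-1.9039 - (-3.5)·1.0000) / (10.6) = 0.7688
  δ = (-10 - (-2)·0.6860 - (1.2)·-1.9039 - (3)·0.7688) / (9.2) = -0.9402
Iteration 2:
  α = (-8 - (3.4)·-1.9039 - (3.8)·0.7688 - (-1.9)·-0.9402) / (12.1) = -0.5153
  β = (-12 - (3)·-0.5153 - (-1.8)·0.7688 - (1)·-0.9402) / (9.8) = -0.8296
  γ = (4 - (-4)·-0.5153 - (-1.1)·-0.8296 - (-3.5)·-0.9402) / (10.6) = -0.2136
  δ = (-10 - (-2)·-0.5153 - (1.2)·-0.8296 - (3)·-0.2136) / (9.2) = -1.0211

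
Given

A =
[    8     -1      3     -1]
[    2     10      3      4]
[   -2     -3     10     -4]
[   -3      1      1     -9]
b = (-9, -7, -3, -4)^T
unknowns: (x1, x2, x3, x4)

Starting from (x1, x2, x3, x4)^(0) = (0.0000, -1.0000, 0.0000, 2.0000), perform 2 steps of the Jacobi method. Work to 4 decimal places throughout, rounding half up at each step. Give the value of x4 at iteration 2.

0.6333

Iteration 1:
  x1 = (-9 - (-1)·-1.0000 - (3)·0.0000 - (-1)·2.0000) / (8) = -1.0000
  x2 = (-7 - (2)·0.0000 - (3)·0.0000 - (4)·2.0000) / (10) = -1.5000
  x3 = (-3 - (-2)·0.0000 - (-3)·-1.0000 - (-4)·2.0000) / (10) = 0.2000
  x4 = (-4 - (-3)·0.0000 - (1)·-1.0000 - (1)·0.0000) / (-9) = 0.3333
Iteration 2:
  x1 = (-9 - (-1)·-1.5000 - (3)·0.2000 - (-1)·0.3333) / (8) = -1.3458
  x2 = (-7 - (2)·-1.0000 - (3)·0.2000 - (4)·0.3333) / (10) = -0.6933
  x3 = (-3 - (-2)·-1.0000 - (-3)·-1.5000 - (-4)·0.3333) / (10) = -0.8167
  x4 = (-4 - (-3)·-1.0000 - (1)·-1.5000 - (1)·0.2000) / (-9) = 0.6333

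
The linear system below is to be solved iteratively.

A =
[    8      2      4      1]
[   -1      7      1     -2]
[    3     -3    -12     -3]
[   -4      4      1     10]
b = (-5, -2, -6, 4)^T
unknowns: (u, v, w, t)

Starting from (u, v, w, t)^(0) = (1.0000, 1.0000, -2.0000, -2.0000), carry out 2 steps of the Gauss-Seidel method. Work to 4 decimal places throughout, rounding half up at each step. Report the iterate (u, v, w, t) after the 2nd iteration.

Iteration 1:
  u = (-5 - (2)·1.0000 - (4)·-2.0000 - (1)·-2.0000) / (8) = 0.3750
  v = (-2 - (-1)·0.3750 - (1)·-2.0000 - (-2)·-2.0000) / (7) = -0.5179
  w = (-6 - (3)·0.3750 - (-3)·-0.5179 - (-3)·-2.0000) / (-12) = 1.2232
  t = (4 - (-4)·0.3750 - (4)·-0.5179 - (1)·1.2232) / (10) = 0.6348
Iteration 2:
  u = (-5 - (2)·-0.5179 - (4)·1.2232 - (1)·0.6348) / (8) = -1.1865
  v = (-2 - (-1)·-1.1865 - (1)·1.2232 - (-2)·0.6348) / (7) = -0.4486
  w = (-6 - (3)·-1.1865 - (-3)·-0.4486 - (-3)·0.6348) / (-12) = 0.1568
  t = (4 - (-4)·-1.1865 - (4)·-0.4486 - (1)·0.1568) / (10) = 0.0892

(-1.1865, -0.4486, 0.1568, 0.0892)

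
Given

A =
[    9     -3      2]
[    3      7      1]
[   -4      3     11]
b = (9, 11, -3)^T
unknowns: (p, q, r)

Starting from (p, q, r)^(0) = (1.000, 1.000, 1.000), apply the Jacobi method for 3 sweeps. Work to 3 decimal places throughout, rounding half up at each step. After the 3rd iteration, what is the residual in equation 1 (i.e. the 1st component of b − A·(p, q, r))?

-0.478

Iteration 1:
  p = (9 - (-3)·1.000 - (2)·1.000) / (9) = 1.111
  q = (11 - (3)·1.000 - (1)·1.000) / (7) = 1.000
  r = (-3 - (-4)·1.000 - (3)·1.000) / (11) = -0.182
Iteration 2:
  p = (9 - (-3)·1.000 - (2)·-0.182) / (9) = 1.374
  q = (11 - (3)·1.111 - (1)·-0.182) / (7) = 1.121
  r = (-3 - (-4)·1.111 - (3)·1.000) / (11) = -0.141
Iteration 3:
  p = (9 - (-3)·1.121 - (2)·-0.141) / (9) = 1.405
  q = (11 - (3)·1.374 - (1)·-0.141) / (7) = 1.003
  r = (-3 - (-4)·1.374 - (3)·1.121) / (11) = -0.079
Residual b − A·x = (-0.478, -0.157, 0.480)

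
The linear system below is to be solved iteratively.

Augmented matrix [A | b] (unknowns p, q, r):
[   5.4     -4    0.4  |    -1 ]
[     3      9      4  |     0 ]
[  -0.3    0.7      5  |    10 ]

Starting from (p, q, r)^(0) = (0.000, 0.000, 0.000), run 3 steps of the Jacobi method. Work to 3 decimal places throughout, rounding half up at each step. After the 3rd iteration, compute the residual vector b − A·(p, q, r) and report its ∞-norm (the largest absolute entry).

1.408

Iteration 1:
  p = (-1 - (-4)·0.000 - (0.4)·0.000) / (5.4) = -0.185
  q = (0 - (3)·0.000 - (4)·0.000) / (9) = 0.000
  r = (10 - (-0.3)·0.000 - (0.7)·0.000) / (5) = 2.000
Iteration 2:
  p = (-1 - (-4)·0.000 - (0.4)·2.000) / (5.4) = -0.333
  q = (0 - (3)·-0.185 - (4)·2.000) / (9) = -0.827
  r = (10 - (-0.3)·-0.185 - (0.7)·0.000) / (5) = 1.989
Iteration 3:
  p = (-1 - (-4)·-0.827 - (0.4)·1.989) / (5.4) = -0.945
  q = (0 - (3)·-0.333 - (4)·1.989) / (9) = -0.773
  r = (10 - (-0.3)·-0.333 - (0.7)·-0.827) / (5) = 2.096
Residual b − A·x = (0.173, 1.408, -0.222); ∞-norm = 1.408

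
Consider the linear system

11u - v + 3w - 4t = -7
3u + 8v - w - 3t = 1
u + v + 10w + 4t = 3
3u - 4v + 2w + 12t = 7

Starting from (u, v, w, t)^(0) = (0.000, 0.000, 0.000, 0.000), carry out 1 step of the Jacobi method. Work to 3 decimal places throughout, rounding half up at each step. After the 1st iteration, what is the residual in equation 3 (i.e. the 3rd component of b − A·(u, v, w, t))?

-1.821

Iteration 1:
  u = (-7 - (-1)·0.000 - (3)·0.000 - (-4)·0.000) / (11) = -0.636
  v = (1 - (3)·0.000 - (-1)·0.000 - (-3)·0.000) / (8) = 0.125
  w = (3 - (1)·0.000 - (1)·0.000 - (4)·0.000) / (10) = 0.300
  t = (7 - (3)·0.000 - (-4)·0.000 - (2)·0.000) / (12) = 0.583
Residual b − A·x = (1.553, 3.957, -1.821, 1.812)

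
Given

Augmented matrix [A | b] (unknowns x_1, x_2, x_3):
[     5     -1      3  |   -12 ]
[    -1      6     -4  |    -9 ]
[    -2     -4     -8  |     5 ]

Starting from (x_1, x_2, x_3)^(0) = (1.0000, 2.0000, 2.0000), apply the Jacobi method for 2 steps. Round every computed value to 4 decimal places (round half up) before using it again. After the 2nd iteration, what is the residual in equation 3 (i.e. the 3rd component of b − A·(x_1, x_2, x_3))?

Iteration 1:
  x_1 = (-12 - (-1)·2.0000 - (3)·2.0000) / (5) = -3.2000
  x_2 = (-9 - (-1)·1.0000 - (-4)·2.0000) / (6) = 0.0000
  x_3 = (5 - (-2)·1.0000 - (-4)·2.0000) / (-8) = -1.8750
Iteration 2:
  x_1 = (-12 - (-1)·0.0000 - (3)·-1.8750) / (5) = -1.2750
  x_2 = (-9 - (-1)·-3.2000 - (-4)·-1.8750) / (6) = -3.2833
  x_3 = (5 - (-2)·-3.2000 - (-4)·0.0000) / (-8) = 0.1750
Residual b − A·x = (-9.4333, 10.1248, -9.2832)

-9.2832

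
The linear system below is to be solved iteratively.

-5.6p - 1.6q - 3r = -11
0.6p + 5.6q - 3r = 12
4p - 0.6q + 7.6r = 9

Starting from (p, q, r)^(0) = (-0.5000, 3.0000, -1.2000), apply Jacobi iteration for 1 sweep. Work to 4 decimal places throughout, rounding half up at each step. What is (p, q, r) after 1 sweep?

Iteration 1:
  p = (-11 - (-1.6)·3.0000 - (-3)·-1.2000) / (-5.6) = 1.7500
  q = (12 - (0.6)·-0.5000 - (-3)·-1.2000) / (5.6) = 1.5536
  r = (9 - (4)·-0.5000 - (-0.6)·3.0000) / (7.6) = 1.6842

(1.7500, 1.5536, 1.6842)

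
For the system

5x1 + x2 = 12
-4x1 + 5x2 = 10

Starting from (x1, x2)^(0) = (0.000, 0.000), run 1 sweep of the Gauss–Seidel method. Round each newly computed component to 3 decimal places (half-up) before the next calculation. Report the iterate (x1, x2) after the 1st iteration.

(2.400, 3.920)

Iteration 1:
  x1 = (12 - (1)·0.000) / (5) = 2.400
  x2 = (10 - (-4)·2.400) / (5) = 3.920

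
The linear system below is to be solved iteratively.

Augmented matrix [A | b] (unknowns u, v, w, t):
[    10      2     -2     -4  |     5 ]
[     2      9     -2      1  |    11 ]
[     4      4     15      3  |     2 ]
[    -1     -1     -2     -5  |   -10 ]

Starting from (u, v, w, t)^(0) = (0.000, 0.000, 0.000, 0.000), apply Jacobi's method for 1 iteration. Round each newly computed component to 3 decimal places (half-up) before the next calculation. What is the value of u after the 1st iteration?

Iteration 1:
  u = (5 - (2)·0.000 - (-2)·0.000 - (-4)·0.000) / (10) = 0.500
  v = (11 - (2)·0.000 - (-2)·0.000 - (1)·0.000) / (9) = 1.222
  w = (2 - (4)·0.000 - (4)·0.000 - (3)·0.000) / (15) = 0.133
  t = (-10 - (-1)·0.000 - (-1)·0.000 - (-2)·0.000) / (-5) = 2.000

0.500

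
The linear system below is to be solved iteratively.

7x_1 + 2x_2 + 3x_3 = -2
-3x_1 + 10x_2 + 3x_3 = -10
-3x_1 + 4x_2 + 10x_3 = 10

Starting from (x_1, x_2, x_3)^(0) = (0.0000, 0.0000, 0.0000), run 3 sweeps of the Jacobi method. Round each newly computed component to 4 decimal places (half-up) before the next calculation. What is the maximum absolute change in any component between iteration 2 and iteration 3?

0.1372

Iteration 1:
  x_1 = (-2 - (2)·0.0000 - (3)·0.0000) / (7) = -0.2857
  x_2 = (-10 - (-3)·0.0000 - (3)·0.0000) / (10) = -1.0000
  x_3 = (10 - (-3)·0.0000 - (4)·0.0000) / (10) = 1.0000
Iteration 2:
  x_1 = (-2 - (2)·-1.0000 - (3)·1.0000) / (7) = -0.4286
  x_2 = (-10 - (-3)·-0.2857 - (3)·1.0000) / (10) = -1.3857
  x_3 = (10 - (-3)·-0.2857 - (4)·-1.0000) / (10) = 1.3143
Iteration 3:
  x_1 = (-2 - (2)·-1.3857 - (3)·1.3143) / (7) = -0.4531
  x_2 = (-10 - (-3)·-0.4286 - (3)·1.3143) / (10) = -1.5229
  x_3 = (10 - (-3)·-0.4286 - (4)·-1.3857) / (10) = 1.4257
Change: (-0.0245, -0.1372, 0.1114) → max |·| = 0.1372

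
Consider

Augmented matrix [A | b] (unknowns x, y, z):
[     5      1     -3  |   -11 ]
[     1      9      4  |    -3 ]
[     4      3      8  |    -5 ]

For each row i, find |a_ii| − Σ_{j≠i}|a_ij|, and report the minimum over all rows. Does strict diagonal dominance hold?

1

row 1: |5| − (1+3) = 1
row 2: |9| − (1+4) = 4
row 3: |8| − (4+3) = 1
minimum over rows = 1 → strictly diagonally dominant (convergence guaranteed)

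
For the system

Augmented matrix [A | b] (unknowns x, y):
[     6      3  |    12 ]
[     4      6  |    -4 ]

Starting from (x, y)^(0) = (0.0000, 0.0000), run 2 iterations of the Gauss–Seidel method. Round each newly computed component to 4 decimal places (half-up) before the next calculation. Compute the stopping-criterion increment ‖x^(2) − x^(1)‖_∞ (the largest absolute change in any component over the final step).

Iteration 1:
  x = (12 - (3)·0.0000) / (6) = 2.0000
  y = (-4 - (4)·2.0000) / (6) = -2.0000
Iteration 2:
  x = (12 - (3)·-2.0000) / (6) = 3.0000
  y = (-4 - (4)·3.0000) / (6) = -2.6667
Change: (1.0000, -0.6667) → max |·| = 1.0000

1.0000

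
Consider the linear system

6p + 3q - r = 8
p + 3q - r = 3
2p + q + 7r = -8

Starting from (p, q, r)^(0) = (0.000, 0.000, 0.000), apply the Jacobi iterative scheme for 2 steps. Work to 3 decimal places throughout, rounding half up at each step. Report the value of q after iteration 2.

Iteration 1:
  p = (8 - (3)·0.000 - (-1)·0.000) / (6) = 1.333
  q = (3 - (1)·0.000 - (-1)·0.000) / (3) = 1.000
  r = (-8 - (2)·0.000 - (1)·0.000) / (7) = -1.143
Iteration 2:
  p = (8 - (3)·1.000 - (-1)·-1.143) / (6) = 0.643
  q = (3 - (1)·1.333 - (-1)·-1.143) / (3) = 0.175
  r = (-8 - (2)·1.333 - (1)·1.000) / (7) = -1.667

0.175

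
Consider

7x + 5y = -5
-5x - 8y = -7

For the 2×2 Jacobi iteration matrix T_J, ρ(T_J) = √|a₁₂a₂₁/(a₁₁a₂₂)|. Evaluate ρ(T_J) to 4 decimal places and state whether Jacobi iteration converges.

a₁₂a₂₁/(a₁₁a₂₂) = (5)·(-5) / ((7)·(-8)) = 0.446429
ρ = √|0.446429| = √0.446429 = 0.6682
ρ < 1, so Jacobi converges

0.6682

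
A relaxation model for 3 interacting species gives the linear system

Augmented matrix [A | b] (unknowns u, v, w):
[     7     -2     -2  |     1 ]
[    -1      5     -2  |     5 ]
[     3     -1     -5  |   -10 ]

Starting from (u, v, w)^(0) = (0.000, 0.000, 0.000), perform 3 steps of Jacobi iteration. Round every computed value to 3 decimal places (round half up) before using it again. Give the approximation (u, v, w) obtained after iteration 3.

(1.204, 1.954, 2.234)

Iteration 1:
  u = (1 - (-2)·0.000 - (-2)·0.000) / (7) = 0.143
  v = (5 - (-1)·0.000 - (-2)·0.000) / (5) = 1.000
  w = (-10 - (3)·0.000 - (-1)·0.000) / (-5) = 2.000
Iteration 2:
  u = (1 - (-2)·1.000 - (-2)·2.000) / (7) = 1.000
  v = (5 - (-1)·0.143 - (-2)·2.000) / (5) = 1.829
  w = (-10 - (3)·0.143 - (-1)·1.000) / (-5) = 1.886
Iteration 3:
  u = (1 - (-2)·1.829 - (-2)·1.886) / (7) = 1.204
  v = (5 - (-1)·1.000 - (-2)·1.886) / (5) = 1.954
  w = (-10 - (3)·1.000 - (-1)·1.829) / (-5) = 2.234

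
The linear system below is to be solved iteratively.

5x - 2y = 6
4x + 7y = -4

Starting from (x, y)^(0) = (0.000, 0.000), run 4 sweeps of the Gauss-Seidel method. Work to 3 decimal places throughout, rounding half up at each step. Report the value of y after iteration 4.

Iteration 1:
  x = (6 - (-2)·0.000) / (5) = 1.200
  y = (-4 - (4)·1.200) / (7) = -1.257
Iteration 2:
  x = (6 - (-2)·-1.257) / (5) = 0.697
  y = (-4 - (4)·0.697) / (7) = -0.970
Iteration 3:
  x = (6 - (-2)·-0.970) / (5) = 0.812
  y = (-4 - (4)·0.812) / (7) = -1.035
Iteration 4:
  x = (6 - (-2)·-1.035) / (5) = 0.786
  y = (-4 - (4)·0.786) / (7) = -1.021

-1.021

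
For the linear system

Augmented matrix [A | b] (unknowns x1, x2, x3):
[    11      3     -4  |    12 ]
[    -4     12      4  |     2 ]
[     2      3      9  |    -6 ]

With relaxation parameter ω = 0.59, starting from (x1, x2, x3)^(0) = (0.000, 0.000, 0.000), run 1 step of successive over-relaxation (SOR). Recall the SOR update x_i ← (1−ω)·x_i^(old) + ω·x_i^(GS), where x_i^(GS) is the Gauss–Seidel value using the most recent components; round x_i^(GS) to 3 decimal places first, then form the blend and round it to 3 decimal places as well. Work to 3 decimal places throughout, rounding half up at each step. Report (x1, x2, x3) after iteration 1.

(0.644, 0.225, -0.522)

Iteration 1:
  x1: GS value = (12 - (3)·0.000 - (-4)·0.000) / (11) = 1.091;  x1 ← (1−ω)·0.000 + ω·1.091 = 0.644
  x2: GS value = (2 - (-4)·0.644 - (4)·0.000) / (12) = 0.381;  x2 ← (1−ω)·0.000 + ω·0.381 = 0.225
  x3: GS value = (-6 - (2)·0.644 - (3)·0.225) / (9) = -0.885;  x3 ← (1−ω)·0.000 + ω·-0.885 = -0.522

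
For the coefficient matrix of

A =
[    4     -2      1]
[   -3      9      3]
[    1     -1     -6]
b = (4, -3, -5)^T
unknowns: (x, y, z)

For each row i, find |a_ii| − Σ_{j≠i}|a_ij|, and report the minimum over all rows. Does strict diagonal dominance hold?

row 1: |4| − (2+1) = 1
row 2: |9| − (3+3) = 3
row 3: |-6| − (1+1) = 4
minimum over rows = 1 → strictly diagonally dominant (convergence guaranteed)

1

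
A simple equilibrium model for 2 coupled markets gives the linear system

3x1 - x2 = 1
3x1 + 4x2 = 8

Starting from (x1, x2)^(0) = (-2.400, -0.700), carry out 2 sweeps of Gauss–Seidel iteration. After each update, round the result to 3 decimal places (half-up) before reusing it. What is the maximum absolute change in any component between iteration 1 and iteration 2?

Iteration 1:
  x1 = (1 - (-1)·-0.700) / (3) = 0.100
  x2 = (8 - (3)·0.100) / (4) = 1.925
Iteration 2:
  x1 = (1 - (-1)·1.925) / (3) = 0.975
  x2 = (8 - (3)·0.975) / (4) = 1.269
Change: (0.875, -0.656) → max |·| = 0.875

0.875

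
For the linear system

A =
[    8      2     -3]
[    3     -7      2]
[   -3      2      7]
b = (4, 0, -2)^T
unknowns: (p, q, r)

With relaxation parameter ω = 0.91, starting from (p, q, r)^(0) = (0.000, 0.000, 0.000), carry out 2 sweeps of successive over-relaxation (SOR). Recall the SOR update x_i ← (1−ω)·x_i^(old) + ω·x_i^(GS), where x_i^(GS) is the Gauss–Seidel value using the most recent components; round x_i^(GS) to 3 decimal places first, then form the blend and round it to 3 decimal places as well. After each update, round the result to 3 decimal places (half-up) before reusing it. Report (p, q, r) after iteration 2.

(0.412, 0.143, -0.148)

Iteration 1:
  p: GS value = (4 - (2)·0.000 - (-3)·0.000) / (8) = 0.500;  p ← (1−ω)·0.000 + ω·0.500 = 0.455
  q: GS value = (0 - (3)·0.455 - (2)·0.000) / (-7) = 0.195;  q ← (1−ω)·0.000 + ω·0.195 = 0.177
  r: GS value = (-2 - (-3)·0.455 - (2)·0.177) / (7) = -0.141;  r ← (1−ω)·0.000 + ω·-0.141 = -0.128
Iteration 2:
  p: GS value = (4 - (2)·0.177 - (-3)·-0.128) / (8) = 0.408;  p ← (1−ω)·0.455 + ω·0.408 = 0.412
  q: GS value = (0 - (3)·0.412 - (2)·-0.128) / (-7) = 0.140;  q ← (1−ω)·0.177 + ω·0.140 = 0.143
  r: GS value = (-2 - (-3)·0.412 - (2)·0.143) / (7) = -0.150;  r ← (1−ω)·-0.128 + ω·-0.150 = -0.148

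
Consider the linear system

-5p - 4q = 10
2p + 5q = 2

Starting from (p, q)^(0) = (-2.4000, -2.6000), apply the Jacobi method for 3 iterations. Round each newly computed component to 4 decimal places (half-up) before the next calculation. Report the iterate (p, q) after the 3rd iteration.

Iteration 1:
  p = (10 - (-4)·-2.6000) / (-5) = 0.0800
  q = (2 - (2)·-2.4000) / (5) = 1.3600
Iteration 2:
  p = (10 - (-4)·1.3600) / (-5) = -3.0880
  q = (2 - (2)·0.0800) / (5) = 0.3680
Iteration 3:
  p = (10 - (-4)·0.3680) / (-5) = -2.2944
  q = (2 - (2)·-3.0880) / (5) = 1.6352

(-2.2944, 1.6352)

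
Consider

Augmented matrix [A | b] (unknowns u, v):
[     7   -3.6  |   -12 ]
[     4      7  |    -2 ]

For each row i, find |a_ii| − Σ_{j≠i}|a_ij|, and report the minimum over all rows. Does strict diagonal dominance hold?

row 1: |7| − (3.6) = 3.4
row 2: |7| − (4) = 3
minimum over rows = 3 → strictly diagonally dominant (convergence guaranteed)

3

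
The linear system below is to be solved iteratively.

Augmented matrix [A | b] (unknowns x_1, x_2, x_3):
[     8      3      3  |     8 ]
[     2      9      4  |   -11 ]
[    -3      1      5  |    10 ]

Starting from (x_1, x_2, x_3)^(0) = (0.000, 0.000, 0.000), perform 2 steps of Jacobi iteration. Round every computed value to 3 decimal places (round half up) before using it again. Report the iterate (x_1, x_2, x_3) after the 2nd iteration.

(0.708, -2.333, 2.844)

Iteration 1:
  x_1 = (8 - (3)·0.000 - (3)·0.000) / (8) = 1.000
  x_2 = (-11 - (2)·0.000 - (4)·0.000) / (9) = -1.222
  x_3 = (10 - (-3)·0.000 - (1)·0.000) / (5) = 2.000
Iteration 2:
  x_1 = (8 - (3)·-1.222 - (3)·2.000) / (8) = 0.708
  x_2 = (-11 - (2)·1.000 - (4)·2.000) / (9) = -2.333
  x_3 = (10 - (-3)·1.000 - (1)·-1.222) / (5) = 2.844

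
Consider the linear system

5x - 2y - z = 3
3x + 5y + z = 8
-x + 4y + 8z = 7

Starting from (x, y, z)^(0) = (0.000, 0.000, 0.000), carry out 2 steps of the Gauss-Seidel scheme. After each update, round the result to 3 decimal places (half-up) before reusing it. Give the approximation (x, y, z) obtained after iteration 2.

Iteration 1:
  x = (3 - (-2)·0.000 - (-1)·0.000) / (5) = 0.600
  y = (8 - (3)·0.600 - (1)·0.000) / (5) = 1.240
  z = (7 - (-1)·0.600 - (4)·1.240) / (8) = 0.330
Iteration 2:
  x = (3 - (-2)·1.240 - (-1)·0.330) / (5) = 1.162
  y = (8 - (3)·1.162 - (1)·0.330) / (5) = 0.837
  z = (7 - (-1)·1.162 - (4)·0.837) / (8) = 0.602

(1.162, 0.837, 0.602)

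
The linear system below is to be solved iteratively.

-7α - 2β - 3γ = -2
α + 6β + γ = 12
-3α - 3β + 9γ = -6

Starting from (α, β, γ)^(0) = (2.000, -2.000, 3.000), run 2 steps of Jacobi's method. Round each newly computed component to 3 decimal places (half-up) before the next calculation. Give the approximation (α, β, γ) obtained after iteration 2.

(0.238, 2.183, -0.421)

Iteration 1:
  α = (-2 - (-2)·-2.000 - (-3)·3.000) / (-7) = -0.429
  β = (12 - (1)·2.000 - (1)·3.000) / (6) = 1.167
  γ = (-6 - (-3)·2.000 - (-3)·-2.000) / (9) = -0.667
Iteration 2:
  α = (-2 - (-2)·1.167 - (-3)·-0.667) / (-7) = 0.238
  β = (12 - (1)·-0.429 - (1)·-0.667) / (6) = 2.183
  γ = (-6 - (-3)·-0.429 - (-3)·1.167) / (9) = -0.421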